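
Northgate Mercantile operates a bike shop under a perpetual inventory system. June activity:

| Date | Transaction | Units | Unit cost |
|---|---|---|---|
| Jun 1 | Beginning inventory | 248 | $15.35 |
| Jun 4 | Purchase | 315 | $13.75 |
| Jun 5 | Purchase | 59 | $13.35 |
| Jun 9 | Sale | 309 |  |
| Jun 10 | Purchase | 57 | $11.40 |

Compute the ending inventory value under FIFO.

Jun 9, 309 sold [FIFO — oldest first]: 248 @ $15.35 + 61 @ $13.75 = $4,645.55
Ending inventory: 254 @ $13.75 + 59 @ $13.35 + 57 @ $11.40 = $4,929.95
Check: goods available $9,575.50 = COGS $4,645.55 + ending $4,929.95

Ending inventory = $4,929.95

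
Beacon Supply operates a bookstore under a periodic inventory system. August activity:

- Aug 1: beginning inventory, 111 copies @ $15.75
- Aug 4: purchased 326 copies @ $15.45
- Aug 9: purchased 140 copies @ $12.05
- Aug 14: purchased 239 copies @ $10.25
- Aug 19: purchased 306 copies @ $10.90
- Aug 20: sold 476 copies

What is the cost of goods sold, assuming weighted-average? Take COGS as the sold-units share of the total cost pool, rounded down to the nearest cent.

COGS = $6,048.46

Aug 20, sell 476: 476/1122 × $14,257.10 → $6,048.46
Ending inventory (cost pool remaining) = $8,208.64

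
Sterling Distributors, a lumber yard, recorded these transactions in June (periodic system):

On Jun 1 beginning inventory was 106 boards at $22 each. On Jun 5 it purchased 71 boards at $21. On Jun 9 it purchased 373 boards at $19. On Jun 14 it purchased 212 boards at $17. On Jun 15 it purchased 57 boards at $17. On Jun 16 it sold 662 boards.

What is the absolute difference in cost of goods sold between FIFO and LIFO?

FIFO COGS: 106 @ $22 + 71 @ $21 + 373 @ $19 + 112 @ $17 = $12,814
LIFO COGS: 57 @ $17 + 212 @ $17 + 373 @ $19 + 20 @ $21 = $12,080
Difference = |$12,814 − $12,080| = $734

$734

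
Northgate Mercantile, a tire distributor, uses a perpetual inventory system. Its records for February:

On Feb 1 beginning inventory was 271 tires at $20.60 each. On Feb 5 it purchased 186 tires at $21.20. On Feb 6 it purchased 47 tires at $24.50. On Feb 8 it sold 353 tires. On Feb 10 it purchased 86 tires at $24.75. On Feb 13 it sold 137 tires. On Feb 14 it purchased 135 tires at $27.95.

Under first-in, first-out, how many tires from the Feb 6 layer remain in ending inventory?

Feb 8, 353 sold [FIFO — oldest first]: 271 @ $20.60 + 82 @ $21.20 = $7,321.00
Feb 13, 137 sold [FIFO — oldest first]: 104 @ $21.20 + 33 @ $24.50 = $3,013.30
Total COGS = $7,321.00 + $3,013.30 = $10,334.30
Ending inventory: 14 @ $24.50 + 86 @ $24.75 + 135 @ $27.95 = $6,244.75

14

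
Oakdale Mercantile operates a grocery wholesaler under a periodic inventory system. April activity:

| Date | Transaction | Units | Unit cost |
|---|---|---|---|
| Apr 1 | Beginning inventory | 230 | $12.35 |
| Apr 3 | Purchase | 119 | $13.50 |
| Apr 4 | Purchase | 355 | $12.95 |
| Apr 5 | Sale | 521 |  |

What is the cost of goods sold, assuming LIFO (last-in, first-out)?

COGS = $6,784.20

Apr 5, 521 sold [LIFO — newest first]: 355 @ $12.95 + 119 @ $13.50 + 47 @ $12.35 = $6,784.20
Ending inventory: 183 @ $12.35 = $2,260.05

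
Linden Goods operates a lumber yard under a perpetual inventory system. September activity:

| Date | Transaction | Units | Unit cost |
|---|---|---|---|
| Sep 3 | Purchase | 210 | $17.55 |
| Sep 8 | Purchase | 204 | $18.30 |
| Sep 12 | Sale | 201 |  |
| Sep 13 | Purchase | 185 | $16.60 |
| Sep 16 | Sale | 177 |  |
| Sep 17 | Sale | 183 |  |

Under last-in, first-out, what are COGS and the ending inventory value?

COGS = $9,822.80; ending inventory = $666.90

Sep 12, 201 sold [LIFO — newest first]: 201 @ $18.30 = $3,678.30
Sep 16, 177 sold [LIFO — newest first]: 177 @ $16.60 = $2,938.20
Sep 17, 183 sold [LIFO — newest first]: 8 @ $16.60 + 3 @ $18.30 + 172 @ $17.55 = $3,206.30
Total COGS = $3,678.30 + $2,938.20 + $3,206.30 = $9,822.80
Ending inventory: 38 @ $17.55 = $666.90
Check: goods available $10,489.70 = COGS $9,822.80 + ending $666.90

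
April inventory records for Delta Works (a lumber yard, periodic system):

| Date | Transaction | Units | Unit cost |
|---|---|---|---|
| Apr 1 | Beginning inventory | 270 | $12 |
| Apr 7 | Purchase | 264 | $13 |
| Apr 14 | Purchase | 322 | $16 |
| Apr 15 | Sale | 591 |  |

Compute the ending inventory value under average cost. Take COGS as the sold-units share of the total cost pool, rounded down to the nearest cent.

Ending inventory = $3,660.47

Apr 15, sell 591: 591/856 × $11,824.00 → $8,163.53
Ending inventory (cost pool remaining) = $3,660.47
Check: goods available $11,824.00 = COGS $8,163.53 + ending $3,660.47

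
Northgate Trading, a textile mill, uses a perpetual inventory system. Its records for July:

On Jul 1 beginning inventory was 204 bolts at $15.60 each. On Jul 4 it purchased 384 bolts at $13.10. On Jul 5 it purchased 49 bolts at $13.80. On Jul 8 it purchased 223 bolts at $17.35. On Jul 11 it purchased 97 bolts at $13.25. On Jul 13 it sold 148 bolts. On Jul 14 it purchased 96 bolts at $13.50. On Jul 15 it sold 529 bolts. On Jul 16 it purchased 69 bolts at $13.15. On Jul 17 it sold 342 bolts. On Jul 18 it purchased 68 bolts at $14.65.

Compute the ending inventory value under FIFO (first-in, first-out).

Jul 13, 148 sold [FIFO — oldest first]: 148 @ $15.60 = $2,308.80
Jul 15, 529 sold [FIFO — oldest first]: 56 @ $15.60 + 384 @ $13.10 + 49 @ $13.80 + 40 @ $17.35 = $7,274.20
Jul 17, 342 sold [FIFO — oldest first]: 183 @ $17.35 + 97 @ $13.25 + 62 @ $13.50 = $5,297.30
Total COGS = $2,308.80 + $7,274.20 + $5,297.30 = $14,880.30
Ending inventory: 34 @ $13.50 + 69 @ $13.15 + 68 @ $14.65 = $2,362.55
Check: goods available $17,242.85 = COGS $14,880.30 + ending $2,362.55

Ending inventory = $2,362.55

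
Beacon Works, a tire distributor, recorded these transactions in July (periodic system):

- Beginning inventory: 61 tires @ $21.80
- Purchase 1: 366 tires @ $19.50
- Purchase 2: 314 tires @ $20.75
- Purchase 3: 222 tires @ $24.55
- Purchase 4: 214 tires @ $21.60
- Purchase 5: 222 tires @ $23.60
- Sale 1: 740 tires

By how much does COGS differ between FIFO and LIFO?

FIFO COGS: 61 @ $21.80 + 366 @ $19.50 + 313 @ $20.75 = $14,961.55
LIFO COGS: 222 @ $23.60 + 214 @ $21.60 + 222 @ $24.55 + 82 @ $20.75 = $17,013.20
Difference = |$14,961.55 − $17,013.20| = $2,051.65

$2,051.65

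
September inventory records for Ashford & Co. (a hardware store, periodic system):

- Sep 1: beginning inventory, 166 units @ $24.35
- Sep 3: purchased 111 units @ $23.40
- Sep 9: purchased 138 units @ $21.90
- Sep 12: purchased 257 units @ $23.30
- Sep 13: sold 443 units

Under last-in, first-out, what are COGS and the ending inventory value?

Sep 13, 443 sold [LIFO — newest first]: 257 @ $23.30 + 138 @ $21.90 + 48 @ $23.40 = $10,133.50
Ending inventory: 166 @ $24.35 + 63 @ $23.40 = $5,516.30

COGS = $10,133.50; ending inventory = $5,516.30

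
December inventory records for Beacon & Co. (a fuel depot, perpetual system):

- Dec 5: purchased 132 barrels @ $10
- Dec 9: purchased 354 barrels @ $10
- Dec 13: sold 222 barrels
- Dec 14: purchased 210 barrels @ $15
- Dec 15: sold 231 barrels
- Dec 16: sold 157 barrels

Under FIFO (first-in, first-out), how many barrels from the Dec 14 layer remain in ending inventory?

86

Dec 13, 222 sold [FIFO — oldest first]: 132 @ $10 + 90 @ $10 = $2,220
Dec 15, 231 sold [FIFO — oldest first]: 231 @ $10 = $2,310
Dec 16, 157 sold [FIFO — oldest first]: 33 @ $10 + 124 @ $15 = $2,190
Total COGS = $2,220 + $2,310 + $2,190 = $6,720
Ending inventory: 86 @ $15 = $1,290
Check: goods available $8,010 = COGS $6,720 + ending $1,290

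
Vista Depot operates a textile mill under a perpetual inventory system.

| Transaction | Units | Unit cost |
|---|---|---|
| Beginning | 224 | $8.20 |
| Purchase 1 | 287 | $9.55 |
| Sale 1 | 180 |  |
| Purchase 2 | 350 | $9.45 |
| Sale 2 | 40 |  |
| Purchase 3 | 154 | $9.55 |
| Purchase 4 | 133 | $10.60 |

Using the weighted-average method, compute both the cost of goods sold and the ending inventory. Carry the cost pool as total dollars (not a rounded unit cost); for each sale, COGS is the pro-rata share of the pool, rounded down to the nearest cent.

After Beginning: 224 on hand, pool $1,836.80 (≈ $8.2000 each)
After Purchase 1: 511 on hand, pool $4,577.65 (≈ $8.9582 each)
Sale 1, sell 180: 180/511 × $4,577.65 → $1,612.47
After Purchase 2: 681 on hand, pool $6,272.68 (≈ $9.2110 each)
Sale 2, sell 40: 40/681 × $6,272.68 → $368.43
After Purchase 3: 795 on hand, pool $7,374.95 (≈ $9.2767 each)
After Purchase 4: 928 on hand, pool $8,784.75 (≈ $9.4663 each)
Total COGS = $1,612.47 + $368.43 = $1,980.90
Ending inventory (cost pool remaining) = $8,784.75

COGS = $1,980.90; ending inventory = $8,784.75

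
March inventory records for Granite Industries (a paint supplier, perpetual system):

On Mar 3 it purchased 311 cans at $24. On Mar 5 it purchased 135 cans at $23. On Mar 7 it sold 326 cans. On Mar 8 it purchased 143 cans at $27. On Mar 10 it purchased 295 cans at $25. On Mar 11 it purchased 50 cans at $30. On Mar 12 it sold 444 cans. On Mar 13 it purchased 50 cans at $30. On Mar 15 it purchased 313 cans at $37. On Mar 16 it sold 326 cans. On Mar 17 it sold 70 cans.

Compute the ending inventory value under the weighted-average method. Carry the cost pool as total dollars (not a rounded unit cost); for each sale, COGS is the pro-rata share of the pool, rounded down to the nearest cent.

After Mar 3: 311 on hand, pool $7,464.00 (≈ $24.0000 each)
After Mar 5: 446 on hand, pool $10,569.00 (≈ $23.6973 each)
Mar 7, sell 326: 326/446 × $10,569.00 → $7,725.32
After Mar 8: 263 on hand, pool $6,704.68 (≈ $25.4931 each)
After Mar 10: 558 on hand, pool $14,079.68 (≈ $25.2324 each)
After Mar 11: 608 on hand, pool $15,579.68 (≈ $25.6245 each)
Mar 12, sell 444: 444/608 × $15,579.68 → $11,377.26
After Mar 13: 214 on hand, pool $5,702.42 (≈ $26.6468 each)
After Mar 15: 527 on hand, pool $17,283.42 (≈ $32.7959 each)
Mar 16, sell 326: 326/527 × $17,283.42 → $10,691.45
Mar 17, sell 70: 70/201 × $6,591.97 → $2,295.71
Total COGS = $7,725.32 + $11,377.26 + $10,691.45 + $2,295.71 = $32,089.74
Ending inventory (cost pool remaining) = $4,296.26
Check: goods available $36,386.00 = COGS $32,089.74 + ending $4,296.26

Ending inventory = $4,296.26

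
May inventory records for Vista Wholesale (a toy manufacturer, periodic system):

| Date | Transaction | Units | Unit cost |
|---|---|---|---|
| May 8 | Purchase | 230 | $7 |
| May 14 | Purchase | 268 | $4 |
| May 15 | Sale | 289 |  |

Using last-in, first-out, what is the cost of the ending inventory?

Ending inventory = $1,463

May 15, 289 sold [LIFO — newest first]: 268 @ $4 + 21 @ $7 = $1,219
Ending inventory: 209 @ $7 = $1,463
Check: goods available $2,682 = COGS $1,219 + ending $1,463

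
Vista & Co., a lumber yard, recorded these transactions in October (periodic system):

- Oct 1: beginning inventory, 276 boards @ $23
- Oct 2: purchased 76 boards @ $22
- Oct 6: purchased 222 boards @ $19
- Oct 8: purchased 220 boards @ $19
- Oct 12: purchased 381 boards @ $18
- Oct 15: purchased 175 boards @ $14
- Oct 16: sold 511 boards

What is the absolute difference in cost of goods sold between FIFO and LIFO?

$2,543

FIFO COGS: 276 @ $23 + 76 @ $22 + 159 @ $19 = $11,041
LIFO COGS: 175 @ $14 + 336 @ $18 = $8,498
Difference = |$11,041 − $8,498| = $2,543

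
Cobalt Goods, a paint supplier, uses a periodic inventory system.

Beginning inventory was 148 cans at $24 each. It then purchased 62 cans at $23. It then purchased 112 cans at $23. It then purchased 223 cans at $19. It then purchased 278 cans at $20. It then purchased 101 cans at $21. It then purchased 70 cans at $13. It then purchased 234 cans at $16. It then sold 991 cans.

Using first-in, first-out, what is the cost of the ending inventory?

Ending inventory = $3,783

Sale 1 (991) [FIFO — oldest first]: 148 @ $24 + 62 @ $23 + 112 @ $23 + 223 @ $19 + 278 @ $20 + 101 @ $21 + 67 @ $13 = $20,343
Ending inventory: 3 @ $13 + 234 @ $16 = $3,783
Check: goods available $24,126 = COGS $20,343 + ending $3,783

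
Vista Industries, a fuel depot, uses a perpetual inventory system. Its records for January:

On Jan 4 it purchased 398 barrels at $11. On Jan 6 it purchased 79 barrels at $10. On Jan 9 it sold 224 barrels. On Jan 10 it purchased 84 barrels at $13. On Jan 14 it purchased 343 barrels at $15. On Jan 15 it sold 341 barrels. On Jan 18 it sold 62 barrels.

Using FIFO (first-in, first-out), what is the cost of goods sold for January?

COGS = $7,250

Jan 9, 224 sold [FIFO — oldest first]: 224 @ $11 = $2,464
Jan 15, 341 sold [FIFO — oldest first]: 174 @ $11 + 79 @ $10 + 84 @ $13 + 4 @ $15 = $3,856
Jan 18, 62 sold [FIFO — oldest first]: 62 @ $15 = $930
Total COGS = $2,464 + $3,856 + $930 = $7,250
Ending inventory: 277 @ $15 = $4,155
Check: goods available $11,405 = COGS $7,250 + ending $4,155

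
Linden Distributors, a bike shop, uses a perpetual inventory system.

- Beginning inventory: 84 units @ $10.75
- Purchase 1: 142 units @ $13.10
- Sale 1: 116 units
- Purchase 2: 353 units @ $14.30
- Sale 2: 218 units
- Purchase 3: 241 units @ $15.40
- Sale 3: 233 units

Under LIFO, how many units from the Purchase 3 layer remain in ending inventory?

Sale 1 (116) [LIFO — newest first]: 116 @ $13.10 = $1,519.60
Sale 2 (218) [LIFO — newest first]: 218 @ $14.30 = $3,117.40
Sale 3 (233) [LIFO — newest first]: 233 @ $15.40 = $3,588.20
Total COGS = $1,519.60 + $3,117.40 + $3,588.20 = $8,225.20
Ending inventory: 84 @ $10.75 + 26 @ $13.10 + 135 @ $14.30 + 8 @ $15.40 = $3,297.30
Check: goods available $11,522.50 = COGS $8,225.20 + ending $3,297.30

8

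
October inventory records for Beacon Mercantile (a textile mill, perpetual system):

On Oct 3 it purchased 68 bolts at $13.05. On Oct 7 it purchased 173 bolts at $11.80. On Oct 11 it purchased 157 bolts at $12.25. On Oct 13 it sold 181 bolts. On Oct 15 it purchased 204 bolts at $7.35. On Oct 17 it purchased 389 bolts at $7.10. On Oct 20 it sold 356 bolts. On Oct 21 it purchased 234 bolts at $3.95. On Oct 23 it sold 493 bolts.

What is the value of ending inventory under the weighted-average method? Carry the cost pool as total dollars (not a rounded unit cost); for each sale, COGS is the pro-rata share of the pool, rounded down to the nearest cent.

Ending inventory = $1,359.20

After Oct 3: 68 on hand, pool $887.40 (≈ $13.0500 each)
After Oct 7: 241 on hand, pool $2,928.80 (≈ $12.1527 each)
After Oct 11: 398 on hand, pool $4,852.05 (≈ $12.1911 each)
Oct 13, sell 181: 181/398 × $4,852.05 → $2,206.58
After Oct 15: 421 on hand, pool $4,144.87 (≈ $9.8453 each)
After Oct 17: 810 on hand, pool $6,906.77 (≈ $8.5269 each)
Oct 20, sell 356: 356/810 × $6,906.77 → $3,035.56
After Oct 21: 688 on hand, pool $4,795.51 (≈ $6.9702 each)
Oct 23, sell 493: 493/688 × $4,795.51 → $3,436.31
Total COGS = $2,206.58 + $3,035.56 + $3,436.31 = $8,678.45
Ending inventory (cost pool remaining) = $1,359.20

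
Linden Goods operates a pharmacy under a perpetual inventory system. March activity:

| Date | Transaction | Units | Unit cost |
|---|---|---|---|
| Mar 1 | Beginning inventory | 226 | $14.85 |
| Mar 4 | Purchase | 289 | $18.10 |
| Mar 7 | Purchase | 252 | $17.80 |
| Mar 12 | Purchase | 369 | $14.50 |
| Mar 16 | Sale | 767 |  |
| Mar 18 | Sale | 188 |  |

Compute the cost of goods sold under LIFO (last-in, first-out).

COGS = $15,735.25

Mar 16, 767 sold [LIFO — newest first]: 369 @ $14.50 + 252 @ $17.80 + 146 @ $18.10 = $12,478.70
Mar 18, 188 sold [LIFO — newest first]: 143 @ $18.10 + 45 @ $14.85 = $3,256.55
Total COGS = $12,478.70 + $3,256.55 = $15,735.25
Ending inventory: 181 @ $14.85 = $2,687.85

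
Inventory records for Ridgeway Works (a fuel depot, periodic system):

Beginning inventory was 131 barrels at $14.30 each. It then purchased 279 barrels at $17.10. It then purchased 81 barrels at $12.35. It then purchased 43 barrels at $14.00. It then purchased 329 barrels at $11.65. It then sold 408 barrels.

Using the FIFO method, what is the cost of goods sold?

Sale 1 (408) [FIFO — oldest first]: 131 @ $14.30 + 277 @ $17.10 = $6,610.00
Ending inventory: 2 @ $17.10 + 81 @ $12.35 + 43 @ $14.00 + 329 @ $11.65 = $5,469.40

COGS = $6,610.00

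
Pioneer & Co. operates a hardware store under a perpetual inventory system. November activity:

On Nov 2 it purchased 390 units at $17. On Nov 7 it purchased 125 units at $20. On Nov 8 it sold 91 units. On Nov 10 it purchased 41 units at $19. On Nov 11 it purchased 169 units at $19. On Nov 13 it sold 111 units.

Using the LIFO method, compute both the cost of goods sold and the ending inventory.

Nov 8, 91 sold [LIFO — newest first]: 91 @ $20 = $1,820
Nov 13, 111 sold [LIFO — newest first]: 111 @ $19 = $2,109
Total COGS = $1,820 + $2,109 = $3,929
Ending inventory: 390 @ $17 + 34 @ $20 + 41 @ $19 + 58 @ $19 = $9,191
Check: goods available $13,120 = COGS $3,929 + ending $9,191

COGS = $3,929; ending inventory = $9,191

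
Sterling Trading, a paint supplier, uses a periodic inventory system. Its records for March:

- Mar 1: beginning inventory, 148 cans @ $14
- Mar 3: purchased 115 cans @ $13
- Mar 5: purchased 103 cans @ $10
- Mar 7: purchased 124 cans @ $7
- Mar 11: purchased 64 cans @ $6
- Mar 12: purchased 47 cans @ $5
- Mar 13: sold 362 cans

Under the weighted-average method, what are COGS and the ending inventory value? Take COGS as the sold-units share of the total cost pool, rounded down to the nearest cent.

COGS = $3,664.57; ending inventory = $2,419.43

Mar 13, sell 362: 362/601 × $6,084.00 → $3,664.57
Ending inventory (cost pool remaining) = $2,419.43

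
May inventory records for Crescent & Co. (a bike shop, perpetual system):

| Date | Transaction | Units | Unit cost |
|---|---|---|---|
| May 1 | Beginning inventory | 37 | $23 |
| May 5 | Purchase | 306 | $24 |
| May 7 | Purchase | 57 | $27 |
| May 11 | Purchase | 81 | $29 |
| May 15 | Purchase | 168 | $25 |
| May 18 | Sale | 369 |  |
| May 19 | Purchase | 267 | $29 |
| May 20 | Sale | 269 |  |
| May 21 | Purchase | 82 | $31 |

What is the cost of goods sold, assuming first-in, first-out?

May 18, 369 sold [FIFO — oldest first]: 37 @ $23 + 306 @ $24 + 26 @ $27 = $8,897
May 20, 269 sold [FIFO — oldest first]: 31 @ $27 + 81 @ $29 + 157 @ $25 = $7,111
Total COGS = $8,897 + $7,111 = $16,008
Ending inventory: 11 @ $25 + 267 @ $29 + 82 @ $31 = $10,560
Check: goods available $26,568 = COGS $16,008 + ending $10,560

COGS = $16,008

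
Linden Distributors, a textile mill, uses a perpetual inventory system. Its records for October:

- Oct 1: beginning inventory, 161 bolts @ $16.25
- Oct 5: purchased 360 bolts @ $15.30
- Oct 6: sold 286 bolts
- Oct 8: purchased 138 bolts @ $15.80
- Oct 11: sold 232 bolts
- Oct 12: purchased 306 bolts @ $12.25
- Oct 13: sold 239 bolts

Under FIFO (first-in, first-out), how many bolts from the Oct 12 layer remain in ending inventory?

Oct 6, 286 sold [FIFO — oldest first]: 161 @ $16.25 + 125 @ $15.30 = $4,528.75
Oct 11, 232 sold [FIFO — oldest first]: 232 @ $15.30 = $3,549.60
Oct 13, 239 sold [FIFO — oldest first]: 3 @ $15.30 + 138 @ $15.80 + 98 @ $12.25 = $3,426.80
Total COGS = $4,528.75 + $3,549.60 + $3,426.80 = $11,505.15
Ending inventory: 208 @ $12.25 = $2,548.00
Check: goods available $14,053.15 = COGS $11,505.15 + ending $2,548.00

208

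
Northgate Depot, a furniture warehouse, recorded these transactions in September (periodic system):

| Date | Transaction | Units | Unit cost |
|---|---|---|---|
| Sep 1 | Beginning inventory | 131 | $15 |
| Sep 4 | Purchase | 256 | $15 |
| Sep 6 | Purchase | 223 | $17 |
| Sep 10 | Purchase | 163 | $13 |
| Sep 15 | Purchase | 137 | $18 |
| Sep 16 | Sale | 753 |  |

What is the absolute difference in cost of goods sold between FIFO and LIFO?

$371

FIFO COGS: 131 @ $15 + 256 @ $15 + 223 @ $17 + 143 @ $13 = $11,455
LIFO COGS: 137 @ $18 + 163 @ $13 + 223 @ $17 + 230 @ $15 = $11,826
Difference = |$11,455 − $11,826| = $371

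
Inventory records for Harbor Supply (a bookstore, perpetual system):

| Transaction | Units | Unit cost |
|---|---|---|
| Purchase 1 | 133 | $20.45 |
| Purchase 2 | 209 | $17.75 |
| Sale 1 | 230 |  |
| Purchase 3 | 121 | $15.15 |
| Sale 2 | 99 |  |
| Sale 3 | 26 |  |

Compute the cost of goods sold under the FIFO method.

Sale 1 (230) [FIFO — oldest first]: 133 @ $20.45 + 97 @ $17.75 = $4,441.60
Sale 2 (99) [FIFO — oldest first]: 99 @ $17.75 = $1,757.25
Sale 3 (26) [FIFO — oldest first]: 13 @ $17.75 + 13 @ $15.15 = $427.70
Total COGS = $4,441.60 + $1,757.25 + $427.70 = $6,626.55
Ending inventory: 108 @ $15.15 = $1,636.20

COGS = $6,626.55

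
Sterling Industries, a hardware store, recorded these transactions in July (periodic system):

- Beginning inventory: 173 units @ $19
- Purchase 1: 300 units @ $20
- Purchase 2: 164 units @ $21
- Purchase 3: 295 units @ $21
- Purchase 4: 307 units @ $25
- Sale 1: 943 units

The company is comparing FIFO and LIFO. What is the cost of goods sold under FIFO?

FIFO COGS: 173 @ $19 + 300 @ $20 + 164 @ $21 + 295 @ $21 + 11 @ $25 = $19,201
LIFO COGS: 307 @ $25 + 295 @ $21 + 164 @ $21 + 177 @ $20 = $20,854

COGS = $19,201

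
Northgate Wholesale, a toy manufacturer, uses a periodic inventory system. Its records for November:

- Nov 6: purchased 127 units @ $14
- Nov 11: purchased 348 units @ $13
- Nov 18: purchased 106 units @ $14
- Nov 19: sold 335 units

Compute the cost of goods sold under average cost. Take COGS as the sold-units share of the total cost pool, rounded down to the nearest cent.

COGS = $4,489.34

Nov 19, sell 335: 335/581 × $7,786.00 → $4,489.34
Ending inventory (cost pool remaining) = $3,296.66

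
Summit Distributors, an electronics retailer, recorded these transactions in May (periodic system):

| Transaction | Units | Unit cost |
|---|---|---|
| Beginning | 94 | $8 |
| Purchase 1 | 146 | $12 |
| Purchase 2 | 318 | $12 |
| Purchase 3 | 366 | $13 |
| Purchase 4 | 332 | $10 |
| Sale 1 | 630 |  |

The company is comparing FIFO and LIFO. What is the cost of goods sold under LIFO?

COGS = $7,194

FIFO COGS: 94 @ $8 + 146 @ $12 + 318 @ $12 + 72 @ $13 = $7,256
LIFO COGS: 332 @ $10 + 298 @ $13 = $7,194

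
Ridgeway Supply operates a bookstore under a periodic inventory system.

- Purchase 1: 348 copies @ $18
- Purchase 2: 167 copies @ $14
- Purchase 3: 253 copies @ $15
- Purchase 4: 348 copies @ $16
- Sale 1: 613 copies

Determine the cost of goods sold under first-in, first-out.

COGS = $10,072

Sale 1 (613) [FIFO — oldest first]: 348 @ $18 + 167 @ $14 + 98 @ $15 = $10,072
Ending inventory: 155 @ $15 + 348 @ $16 = $7,893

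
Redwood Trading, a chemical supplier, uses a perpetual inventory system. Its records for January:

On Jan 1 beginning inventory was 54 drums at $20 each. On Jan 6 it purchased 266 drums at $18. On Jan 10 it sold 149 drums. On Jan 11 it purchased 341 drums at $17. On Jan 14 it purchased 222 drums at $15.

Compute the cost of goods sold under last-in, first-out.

COGS = $2,682

Jan 10, 149 sold [LIFO — newest first]: 149 @ $18 = $2,682
Ending inventory: 54 @ $20 + 117 @ $18 + 341 @ $17 + 222 @ $15 = $12,313
Check: goods available $14,995 = COGS $2,682 + ending $12,313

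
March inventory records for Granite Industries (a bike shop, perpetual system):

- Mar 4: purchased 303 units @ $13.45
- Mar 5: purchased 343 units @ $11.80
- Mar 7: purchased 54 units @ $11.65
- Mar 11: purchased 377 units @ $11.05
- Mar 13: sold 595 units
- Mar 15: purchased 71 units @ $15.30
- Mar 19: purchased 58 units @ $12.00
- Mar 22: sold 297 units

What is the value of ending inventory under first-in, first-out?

Mar 13, 595 sold [FIFO — oldest first]: 303 @ $13.45 + 292 @ $11.80 = $7,520.95
Mar 22, 297 sold [FIFO — oldest first]: 51 @ $11.80 + 54 @ $11.65 + 192 @ $11.05 = $3,352.50
Total COGS = $7,520.95 + $3,352.50 = $10,873.45
Ending inventory: 185 @ $11.05 + 71 @ $15.30 + 58 @ $12.00 = $3,826.55

Ending inventory = $3,826.55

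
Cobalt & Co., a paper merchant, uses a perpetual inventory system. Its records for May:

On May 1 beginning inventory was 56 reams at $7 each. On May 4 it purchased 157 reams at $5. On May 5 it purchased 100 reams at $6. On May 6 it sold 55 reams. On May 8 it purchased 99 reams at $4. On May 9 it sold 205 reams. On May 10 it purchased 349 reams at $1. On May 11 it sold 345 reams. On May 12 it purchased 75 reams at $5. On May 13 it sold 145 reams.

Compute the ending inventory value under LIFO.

Ending inventory = $542

May 6, 55 sold [LIFO — newest first]: 55 @ $6 = $330
May 9, 205 sold [LIFO — newest first]: 99 @ $4 + 45 @ $6 + 61 @ $5 = $971
May 11, 345 sold [LIFO — newest first]: 345 @ $1 = $345
May 13, 145 sold [LIFO — newest first]: 75 @ $5 + 4 @ $1 + 66 @ $5 = $709
Total COGS = $330 + $971 + $345 + $709 = $2,355
Ending inventory: 56 @ $7 + 30 @ $5 = $542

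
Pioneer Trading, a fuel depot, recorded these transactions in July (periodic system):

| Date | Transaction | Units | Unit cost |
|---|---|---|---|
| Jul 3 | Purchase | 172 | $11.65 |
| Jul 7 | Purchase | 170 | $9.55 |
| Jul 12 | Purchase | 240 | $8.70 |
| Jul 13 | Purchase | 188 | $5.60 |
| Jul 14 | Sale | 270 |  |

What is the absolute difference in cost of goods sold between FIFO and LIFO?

$1,173.50

FIFO COGS: 172 @ $11.65 + 98 @ $9.55 = $2,939.70
LIFO COGS: 188 @ $5.60 + 82 @ $8.70 = $1,766.20
Difference = |$2,939.70 − $1,766.20| = $1,173.50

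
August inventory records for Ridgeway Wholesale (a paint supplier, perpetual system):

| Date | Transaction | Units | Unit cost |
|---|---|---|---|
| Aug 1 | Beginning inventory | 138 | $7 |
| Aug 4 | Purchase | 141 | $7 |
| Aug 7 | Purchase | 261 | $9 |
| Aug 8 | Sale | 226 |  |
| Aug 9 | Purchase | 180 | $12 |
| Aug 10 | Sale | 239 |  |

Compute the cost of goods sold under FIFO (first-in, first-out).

Aug 8, 226 sold [FIFO — oldest first]: 138 @ $7 + 88 @ $7 = $1,582
Aug 10, 239 sold [FIFO — oldest first]: 53 @ $7 + 186 @ $9 = $2,045
Total COGS = $1,582 + $2,045 = $3,627
Ending inventory: 75 @ $9 + 180 @ $12 = $2,835

COGS = $3,627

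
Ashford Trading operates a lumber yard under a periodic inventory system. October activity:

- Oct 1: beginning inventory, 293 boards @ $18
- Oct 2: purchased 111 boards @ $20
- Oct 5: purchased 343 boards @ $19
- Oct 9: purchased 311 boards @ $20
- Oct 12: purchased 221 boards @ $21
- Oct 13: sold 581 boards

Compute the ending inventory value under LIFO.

Ending inventory = $13,080

Oct 13, 581 sold [LIFO — newest first]: 221 @ $21 + 311 @ $20 + 49 @ $19 = $11,792
Ending inventory: 293 @ $18 + 111 @ $20 + 294 @ $19 = $13,080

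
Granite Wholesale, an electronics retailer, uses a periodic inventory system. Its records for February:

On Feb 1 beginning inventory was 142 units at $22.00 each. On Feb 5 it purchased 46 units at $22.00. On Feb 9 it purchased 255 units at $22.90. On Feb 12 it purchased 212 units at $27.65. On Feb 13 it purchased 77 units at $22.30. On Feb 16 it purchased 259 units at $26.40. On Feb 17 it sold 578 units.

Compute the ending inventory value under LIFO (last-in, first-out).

Feb 17, 578 sold [LIFO — newest first]: 259 @ $26.40 + 77 @ $22.30 + 212 @ $27.65 + 30 @ $22.90 = $15,103.50
Ending inventory: 142 @ $22.00 + 46 @ $22.00 + 225 @ $22.90 = $9,288.50

Ending inventory = $9,288.50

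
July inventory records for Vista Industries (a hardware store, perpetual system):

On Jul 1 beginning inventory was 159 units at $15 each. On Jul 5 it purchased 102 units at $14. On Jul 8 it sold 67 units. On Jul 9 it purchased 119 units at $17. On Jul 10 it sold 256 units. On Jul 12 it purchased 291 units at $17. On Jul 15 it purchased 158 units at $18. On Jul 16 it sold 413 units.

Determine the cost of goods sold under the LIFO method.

COGS = $12,160

Jul 8, 67 sold [LIFO — newest first]: 67 @ $14 = $938
Jul 10, 256 sold [LIFO — newest first]: 119 @ $17 + 35 @ $14 + 102 @ $15 = $4,043
Jul 16, 413 sold [LIFO — newest first]: 158 @ $18 + 255 @ $17 = $7,179
Total COGS = $938 + $4,043 + $7,179 = $12,160
Ending inventory: 57 @ $15 + 36 @ $17 = $1,467
Check: goods available $13,627 = COGS $12,160 + ending $1,467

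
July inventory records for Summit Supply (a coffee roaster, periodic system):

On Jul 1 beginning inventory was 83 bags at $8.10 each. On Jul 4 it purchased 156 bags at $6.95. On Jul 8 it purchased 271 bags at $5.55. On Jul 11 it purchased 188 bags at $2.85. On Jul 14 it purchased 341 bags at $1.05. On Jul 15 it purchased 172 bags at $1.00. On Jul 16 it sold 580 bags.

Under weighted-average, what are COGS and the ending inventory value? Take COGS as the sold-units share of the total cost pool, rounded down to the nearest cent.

COGS = $2,072.09; ending inventory = $2,254.31

Jul 16, sell 580: 580/1211 × $4,326.40 → $2,072.09
Ending inventory (cost pool remaining) = $2,254.31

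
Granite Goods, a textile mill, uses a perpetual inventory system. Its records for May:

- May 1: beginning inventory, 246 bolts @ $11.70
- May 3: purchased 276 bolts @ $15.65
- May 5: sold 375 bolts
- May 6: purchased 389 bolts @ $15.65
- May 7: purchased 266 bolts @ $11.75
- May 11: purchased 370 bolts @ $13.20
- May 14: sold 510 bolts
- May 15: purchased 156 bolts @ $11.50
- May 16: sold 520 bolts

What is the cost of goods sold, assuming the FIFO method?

May 5, 375 sold [FIFO — oldest first]: 246 @ $11.70 + 129 @ $15.65 = $4,897.05
May 14, 510 sold [FIFO — oldest first]: 147 @ $15.65 + 363 @ $15.65 = $7,981.50
May 16, 520 sold [FIFO — oldest first]: 26 @ $15.65 + 266 @ $11.75 + 228 @ $13.20 = $6,542.00
Total COGS = $4,897.05 + $7,981.50 + $6,542.00 = $19,420.55
Ending inventory: 142 @ $13.20 + 156 @ $11.50 = $3,668.40

COGS = $19,420.55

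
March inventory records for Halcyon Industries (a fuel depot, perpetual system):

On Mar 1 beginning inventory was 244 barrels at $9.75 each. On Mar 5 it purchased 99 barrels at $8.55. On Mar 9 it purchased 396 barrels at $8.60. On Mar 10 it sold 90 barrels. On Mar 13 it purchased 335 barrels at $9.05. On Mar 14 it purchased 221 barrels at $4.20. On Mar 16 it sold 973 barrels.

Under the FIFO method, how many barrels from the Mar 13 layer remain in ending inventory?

Mar 10, 90 sold [FIFO — oldest first]: 90 @ $9.75 = $877.50
Mar 16, 973 sold [FIFO — oldest first]: 154 @ $9.75 + 99 @ $8.55 + 396 @ $8.60 + 324 @ $9.05 = $8,685.75
Total COGS = $877.50 + $8,685.75 = $9,563.25
Ending inventory: 11 @ $9.05 + 221 @ $4.20 = $1,027.75
Check: goods available $10,591.00 = COGS $9,563.25 + ending $1,027.75

11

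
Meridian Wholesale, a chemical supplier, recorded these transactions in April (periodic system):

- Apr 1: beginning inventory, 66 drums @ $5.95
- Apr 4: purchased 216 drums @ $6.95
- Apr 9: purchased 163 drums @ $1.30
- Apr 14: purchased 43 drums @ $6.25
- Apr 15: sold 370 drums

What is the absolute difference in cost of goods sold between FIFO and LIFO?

$387.85

FIFO COGS: 66 @ $5.95 + 216 @ $6.95 + 88 @ $1.30 = $2,008.30
LIFO COGS: 43 @ $6.25 + 163 @ $1.30 + 164 @ $6.95 = $1,620.45
Difference = |$2,008.30 − $1,620.45| = $387.85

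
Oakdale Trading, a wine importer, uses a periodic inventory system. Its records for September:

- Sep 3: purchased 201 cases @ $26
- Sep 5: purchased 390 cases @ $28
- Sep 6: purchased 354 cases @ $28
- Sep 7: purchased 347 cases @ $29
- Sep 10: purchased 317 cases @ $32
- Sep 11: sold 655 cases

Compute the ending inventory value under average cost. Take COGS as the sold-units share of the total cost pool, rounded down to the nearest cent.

Sep 11, sell 655: 655/1609 × $46,265.00 → $18,833.79
Ending inventory (cost pool remaining) = $27,431.21
Check: goods available $46,265.00 = COGS $18,833.79 + ending $27,431.21

Ending inventory = $27,431.21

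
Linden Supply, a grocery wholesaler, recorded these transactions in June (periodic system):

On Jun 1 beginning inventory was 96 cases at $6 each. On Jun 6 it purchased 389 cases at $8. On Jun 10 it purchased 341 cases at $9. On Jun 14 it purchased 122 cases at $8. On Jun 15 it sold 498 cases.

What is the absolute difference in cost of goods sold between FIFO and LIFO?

FIFO COGS: 96 @ $6 + 389 @ $8 + 13 @ $9 = $3,805
LIFO COGS: 122 @ $8 + 341 @ $9 + 35 @ $8 = $4,325
Difference = |$3,805 − $4,325| = $520

$520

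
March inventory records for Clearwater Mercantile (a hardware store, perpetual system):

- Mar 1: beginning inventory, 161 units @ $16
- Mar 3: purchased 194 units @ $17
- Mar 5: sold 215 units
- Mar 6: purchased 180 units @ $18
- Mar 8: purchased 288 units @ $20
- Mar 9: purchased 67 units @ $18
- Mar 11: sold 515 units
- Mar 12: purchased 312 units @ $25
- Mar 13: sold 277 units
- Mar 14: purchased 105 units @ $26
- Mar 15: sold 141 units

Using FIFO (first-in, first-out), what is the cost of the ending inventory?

Ending inventory = $4,080

Mar 5, 215 sold [FIFO — oldest first]: 161 @ $16 + 54 @ $17 = $3,494
Mar 11, 515 sold [FIFO — oldest first]: 140 @ $17 + 180 @ $18 + 195 @ $20 = $9,520
Mar 13, 277 sold [FIFO — oldest first]: 93 @ $20 + 67 @ $18 + 117 @ $25 = $5,991
Mar 15, 141 sold [FIFO — oldest first]: 141 @ $25 = $3,525
Total COGS = $3,494 + $9,520 + $5,991 + $3,525 = $22,530
Ending inventory: 54 @ $25 + 105 @ $26 = $4,080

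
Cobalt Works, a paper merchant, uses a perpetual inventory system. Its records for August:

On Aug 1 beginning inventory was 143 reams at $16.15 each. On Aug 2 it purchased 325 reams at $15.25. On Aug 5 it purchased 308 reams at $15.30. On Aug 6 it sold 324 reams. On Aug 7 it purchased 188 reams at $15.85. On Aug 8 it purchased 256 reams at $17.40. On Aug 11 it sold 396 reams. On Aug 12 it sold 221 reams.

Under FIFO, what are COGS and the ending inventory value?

Aug 6, 324 sold [FIFO — oldest first]: 143 @ $16.15 + 181 @ $15.25 = $5,069.70
Aug 11, 396 sold [FIFO — oldest first]: 144 @ $15.25 + 252 @ $15.30 = $6,051.60
Aug 12, 221 sold [FIFO — oldest first]: 56 @ $15.30 + 165 @ $15.85 = $3,472.05
Total COGS = $5,069.70 + $6,051.60 + $3,472.05 = $14,593.35
Ending inventory: 23 @ $15.85 + 256 @ $17.40 = $4,818.95

COGS = $14,593.35; ending inventory = $4,818.95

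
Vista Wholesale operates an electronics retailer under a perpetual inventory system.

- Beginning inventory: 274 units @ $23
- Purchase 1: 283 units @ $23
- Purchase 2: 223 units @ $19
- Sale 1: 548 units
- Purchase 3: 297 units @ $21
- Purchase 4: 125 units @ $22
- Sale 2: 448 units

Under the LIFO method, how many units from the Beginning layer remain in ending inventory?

Sale 1 (548) [LIFO — newest first]: 223 @ $19 + 283 @ $23 + 42 @ $23 = $11,712
Sale 2 (448) [LIFO — newest first]: 125 @ $22 + 297 @ $21 + 26 @ $23 = $9,585
Total COGS = $11,712 + $9,585 = $21,297
Ending inventory: 206 @ $23 = $4,738

206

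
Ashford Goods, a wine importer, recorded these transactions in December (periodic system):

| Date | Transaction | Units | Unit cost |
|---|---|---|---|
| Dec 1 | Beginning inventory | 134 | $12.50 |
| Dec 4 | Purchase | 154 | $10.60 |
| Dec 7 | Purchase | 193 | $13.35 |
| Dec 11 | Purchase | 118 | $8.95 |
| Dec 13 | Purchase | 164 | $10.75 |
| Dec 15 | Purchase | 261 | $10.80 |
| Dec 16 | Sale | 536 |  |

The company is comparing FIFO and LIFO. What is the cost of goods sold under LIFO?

COGS = $5,575.25

FIFO COGS: 134 @ $12.50 + 154 @ $10.60 + 193 @ $13.35 + 55 @ $8.95 = $6,376.20
LIFO COGS: 261 @ $10.80 + 164 @ $10.75 + 111 @ $8.95 = $5,575.25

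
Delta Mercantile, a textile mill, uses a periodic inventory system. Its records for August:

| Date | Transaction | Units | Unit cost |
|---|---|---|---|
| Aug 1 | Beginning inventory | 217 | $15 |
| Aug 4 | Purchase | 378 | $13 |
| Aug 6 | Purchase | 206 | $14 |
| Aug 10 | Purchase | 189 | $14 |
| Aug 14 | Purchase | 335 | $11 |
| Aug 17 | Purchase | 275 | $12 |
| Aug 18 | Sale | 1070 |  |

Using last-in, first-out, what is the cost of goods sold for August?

Aug 18, 1070 sold [LIFO — newest first]: 275 @ $12 + 335 @ $11 + 189 @ $14 + 206 @ $14 + 65 @ $13 = $13,360
Ending inventory: 217 @ $15 + 313 @ $13 = $7,324

COGS = $13,360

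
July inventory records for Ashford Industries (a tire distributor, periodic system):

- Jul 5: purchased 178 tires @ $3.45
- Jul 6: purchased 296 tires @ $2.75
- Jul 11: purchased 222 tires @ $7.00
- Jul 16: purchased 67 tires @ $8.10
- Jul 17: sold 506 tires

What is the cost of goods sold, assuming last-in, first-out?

Jul 17, 506 sold [LIFO — newest first]: 67 @ $8.10 + 222 @ $7.00 + 217 @ $2.75 = $2,693.45
Ending inventory: 178 @ $3.45 + 79 @ $2.75 = $831.35
Check: goods available $3,524.80 = COGS $2,693.45 + ending $831.35

COGS = $2,693.45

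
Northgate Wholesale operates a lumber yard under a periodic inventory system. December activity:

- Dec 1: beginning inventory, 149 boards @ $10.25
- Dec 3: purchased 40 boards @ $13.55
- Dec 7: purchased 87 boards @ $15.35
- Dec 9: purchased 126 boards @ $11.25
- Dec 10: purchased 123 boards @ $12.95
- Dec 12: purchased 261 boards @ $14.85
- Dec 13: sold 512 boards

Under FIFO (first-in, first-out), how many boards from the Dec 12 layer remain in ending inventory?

Dec 13, 512 sold [FIFO — oldest first]: 149 @ $10.25 + 40 @ $13.55 + 87 @ $15.35 + 126 @ $11.25 + 110 @ $12.95 = $6,246.70
Ending inventory: 13 @ $12.95 + 261 @ $14.85 = $4,044.20
Check: goods available $10,290.90 = COGS $6,246.70 + ending $4,044.20

261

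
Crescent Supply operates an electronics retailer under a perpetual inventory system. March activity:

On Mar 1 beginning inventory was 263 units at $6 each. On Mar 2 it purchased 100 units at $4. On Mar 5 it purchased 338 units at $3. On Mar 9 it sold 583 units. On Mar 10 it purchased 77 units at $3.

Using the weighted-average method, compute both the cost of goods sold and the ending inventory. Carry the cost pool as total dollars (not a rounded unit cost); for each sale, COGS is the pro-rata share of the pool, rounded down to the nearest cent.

After Mar 1: 263 on hand, pool $1,578.00 (≈ $6.0000 each)
After Mar 2: 363 on hand, pool $1,978.00 (≈ $5.4490 each)
After Mar 5: 701 on hand, pool $2,992.00 (≈ $4.2682 each)
Mar 9, sell 583: 583/701 × $2,992.00 → $2,488.35
After Mar 10: 195 on hand, pool $734.65 (≈ $3.7674 each)
Ending inventory (cost pool remaining) = $734.65

COGS = $2,488.35; ending inventory = $734.65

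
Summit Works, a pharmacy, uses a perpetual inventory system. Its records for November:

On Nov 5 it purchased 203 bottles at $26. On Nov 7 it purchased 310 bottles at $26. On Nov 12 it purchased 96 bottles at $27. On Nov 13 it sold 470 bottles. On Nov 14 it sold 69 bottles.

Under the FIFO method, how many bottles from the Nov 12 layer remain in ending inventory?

Nov 13, 470 sold [FIFO — oldest first]: 203 @ $26 + 267 @ $26 = $12,220
Nov 14, 69 sold [FIFO — oldest first]: 43 @ $26 + 26 @ $27 = $1,820
Total COGS = $12,220 + $1,820 = $14,040
Ending inventory: 70 @ $27 = $1,890
Check: goods available $15,930 = COGS $14,040 + ending $1,890

70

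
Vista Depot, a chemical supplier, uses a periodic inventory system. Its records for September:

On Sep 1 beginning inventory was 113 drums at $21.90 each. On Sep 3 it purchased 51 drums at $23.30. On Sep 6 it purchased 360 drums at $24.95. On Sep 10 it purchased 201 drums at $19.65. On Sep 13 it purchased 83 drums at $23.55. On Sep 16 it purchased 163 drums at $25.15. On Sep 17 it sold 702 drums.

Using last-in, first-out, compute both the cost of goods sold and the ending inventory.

Sep 17, 702 sold [LIFO — newest first]: 163 @ $25.15 + 83 @ $23.55 + 201 @ $19.65 + 255 @ $24.95 = $16,366.00
Ending inventory: 113 @ $21.90 + 51 @ $23.30 + 105 @ $24.95 = $6,282.75

COGS = $16,366.00; ending inventory = $6,282.75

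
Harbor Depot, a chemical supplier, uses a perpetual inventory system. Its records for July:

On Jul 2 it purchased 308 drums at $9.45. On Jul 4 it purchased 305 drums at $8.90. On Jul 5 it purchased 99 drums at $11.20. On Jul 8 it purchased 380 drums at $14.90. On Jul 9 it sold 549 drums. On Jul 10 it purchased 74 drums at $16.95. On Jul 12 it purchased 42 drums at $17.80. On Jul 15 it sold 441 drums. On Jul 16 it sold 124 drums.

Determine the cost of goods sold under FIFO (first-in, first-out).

Jul 9, 549 sold [FIFO — oldest first]: 308 @ $9.45 + 241 @ $8.90 = $5,055.50
Jul 15, 441 sold [FIFO — oldest first]: 64 @ $8.90 + 99 @ $11.20 + 278 @ $14.90 = $5,820.60
Jul 16, 124 sold [FIFO — oldest first]: 102 @ $14.90 + 22 @ $16.95 = $1,892.70
Total COGS = $5,055.50 + $5,820.60 + $1,892.70 = $12,768.80
Ending inventory: 52 @ $16.95 + 42 @ $17.80 = $1,629.00

COGS = $12,768.80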